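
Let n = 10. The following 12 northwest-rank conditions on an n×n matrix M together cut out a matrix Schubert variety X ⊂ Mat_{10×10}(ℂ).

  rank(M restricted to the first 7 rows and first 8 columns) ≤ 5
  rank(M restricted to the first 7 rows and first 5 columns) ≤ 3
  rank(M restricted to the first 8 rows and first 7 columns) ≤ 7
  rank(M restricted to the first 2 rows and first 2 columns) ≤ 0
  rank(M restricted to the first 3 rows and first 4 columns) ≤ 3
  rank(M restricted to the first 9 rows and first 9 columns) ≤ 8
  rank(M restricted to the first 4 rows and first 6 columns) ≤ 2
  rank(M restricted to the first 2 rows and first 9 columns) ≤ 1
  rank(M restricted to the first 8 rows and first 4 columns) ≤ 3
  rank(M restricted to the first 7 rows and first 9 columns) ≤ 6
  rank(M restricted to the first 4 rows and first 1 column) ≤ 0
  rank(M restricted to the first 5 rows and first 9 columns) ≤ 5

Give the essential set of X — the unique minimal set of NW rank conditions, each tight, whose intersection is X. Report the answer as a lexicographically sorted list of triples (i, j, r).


Propagating the 12 rank bounds to every northwest block:

  row 1: 0  0  1  1  1  1  1  1  1  1
  row 2: 0  0  1  1  1  1  1  1  1  2
  row 3: 0  1  2  2  2  2  2  2  2  3
  row 4: 0  1  2  2  2  2  3  3  3  4
  row 5: 1  2  3  3  3  3  4  4  4  5
  row 6: 1  2  3  3  3  4  5  5  5  6
  row 7: 1  2  3  3  3  4  5  5  6  7
  row 8: 1  2  3  3  4  5  6  6  7  8
  row 9: 1  2  3  4  5  6  7  7  8  9
  row 10: 1  2  3  4  5  6  7  8  9  10

hence w(1..10) = (3, 10, 2, 7, 1, 6, 9, 5, 4, 8).

Rothe diagram D(w) (21 cells), 7 SE-corners (essential conditions):

[(2, 2, 0), (2, 9, 1), (4, 1, 0), (4, 6, 2), (7, 5, 3), (7, 8, 5), (8, 4, 3)]


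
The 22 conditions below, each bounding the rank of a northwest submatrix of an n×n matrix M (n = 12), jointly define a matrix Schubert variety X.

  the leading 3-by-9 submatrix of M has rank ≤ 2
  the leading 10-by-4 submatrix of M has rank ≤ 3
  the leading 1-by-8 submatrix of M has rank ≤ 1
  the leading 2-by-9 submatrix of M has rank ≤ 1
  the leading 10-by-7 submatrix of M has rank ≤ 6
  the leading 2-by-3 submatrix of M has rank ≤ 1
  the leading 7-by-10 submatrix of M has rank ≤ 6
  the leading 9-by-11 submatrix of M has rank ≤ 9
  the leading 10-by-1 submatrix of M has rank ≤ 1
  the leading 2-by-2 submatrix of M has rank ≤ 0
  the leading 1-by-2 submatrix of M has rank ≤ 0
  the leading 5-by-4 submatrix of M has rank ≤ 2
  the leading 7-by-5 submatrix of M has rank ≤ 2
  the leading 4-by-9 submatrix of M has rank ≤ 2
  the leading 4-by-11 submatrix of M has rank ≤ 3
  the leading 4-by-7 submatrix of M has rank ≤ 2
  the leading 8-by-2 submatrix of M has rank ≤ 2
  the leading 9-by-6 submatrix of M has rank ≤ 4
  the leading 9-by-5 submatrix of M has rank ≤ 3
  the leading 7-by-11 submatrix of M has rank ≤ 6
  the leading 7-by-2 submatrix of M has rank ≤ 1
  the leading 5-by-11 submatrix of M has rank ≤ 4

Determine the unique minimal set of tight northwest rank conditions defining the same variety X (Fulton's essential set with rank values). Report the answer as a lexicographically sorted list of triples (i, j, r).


Propagating the 22 rank bounds to every northwest block:

  row 1: 0  0  1  1  1  1  1  1  1  1  1  1
  row 2: 0  0  1  1  1  1  1  1  1  2  2  2
  row 3: 1  1  2  2  2  2  2  2  2  3  3  3
  row 4: 1  1  2  2  2  2  2  2  2  3  3  4
  row 5: 1  1  2  2  2  3  3  3  3  4  4  5
  row 6: 1  1  2  2  2  3  4  4  4  5  5  6
  row 7: 1  1  2  2  2  3  4  5  5  6  6  7
  row 8: 1  2  3  3  3  4  5  6  6  7  7  8
  row 9: 1  2  3  3  3  4  5  6  7  8  8  9
  row 10: 1  2  3  3  4  5  6  7  8  9  9  10
  row 11: 1  2  3  4  5  6  7  8  9  10  10  11
  row 12: 1  2  3  4  5  6  7  8  9  10  11  12

hence w(1..12) = (3, 10, 1, 12, 6, 7, 8, 2, 9, 5, 4, 11).

D(w) has 30 cells with 8 SE-corners; essential set:

[(2, 2, 0), (2, 9, 1), (4, 9, 2), (4, 11, 3), (7, 2, 1), (7, 5, 2), (9, 5, 3), (10, 4, 3)]


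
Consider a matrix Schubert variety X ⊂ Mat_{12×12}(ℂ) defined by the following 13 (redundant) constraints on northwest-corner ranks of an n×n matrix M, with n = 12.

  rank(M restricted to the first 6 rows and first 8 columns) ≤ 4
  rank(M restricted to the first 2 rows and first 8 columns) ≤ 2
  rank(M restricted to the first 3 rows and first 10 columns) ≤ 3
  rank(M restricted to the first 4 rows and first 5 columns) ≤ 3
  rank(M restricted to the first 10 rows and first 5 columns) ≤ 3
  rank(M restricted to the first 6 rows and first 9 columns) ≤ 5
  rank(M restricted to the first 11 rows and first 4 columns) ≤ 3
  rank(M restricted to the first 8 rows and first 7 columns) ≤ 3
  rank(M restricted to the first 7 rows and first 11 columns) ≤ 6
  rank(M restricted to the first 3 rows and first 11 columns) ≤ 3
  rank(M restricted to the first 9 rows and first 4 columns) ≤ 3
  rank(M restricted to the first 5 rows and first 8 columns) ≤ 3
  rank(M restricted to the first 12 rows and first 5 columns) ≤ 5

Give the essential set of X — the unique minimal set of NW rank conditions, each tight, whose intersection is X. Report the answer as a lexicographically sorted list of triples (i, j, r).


Rank table r_w(12×12) implied by the 13 constraints:

  row 1: 1, 1, 1, 1, 1, 1, 1, 1, 1, 1, 1, 1
  row 2: 1, 2, 2, 2, 2, 2, 2, 2, 2, 2, 2, 2
  row 3: 1, 2, 3, 3, 3, 3, 3, 3, 3, 3, 3, 3
  row 4: 1, 2, 3, 3, 3, 3, 3, 3, 4, 4, 4, 4
  row 5: 1, 2, 3, 3, 3, 3, 3, 3, 4, 5, 5, 5
  row 6: 1, 2, 3, 3, 3, 3, 3, 4, 5, 6, 6, 6
  row 7: 1, 2, 3, 3, 3, 3, 3, 4, 5, 6, 6, 7
  row 8: 1, 2, 3, 3, 3, 3, 3, 4, 5, 6, 7, 8
  row 9: 1, 2, 3, 3, 3, 4, 4, 5, 6, 7, 8, 9
  row 10: 1, 2, 3, 3, 3, 4, 5, 6, 7, 8, 9, 10
  row 11: 1, 2, 3, 3, 4, 5, 6, 7, 8, 9, 10, 11
  row 12: 1, 2, 3, 4, 5, 6, 7, 8, 9, 10, 11, 12

so w = (1, 2, 3, 9, 10, 8, 12, 11, 6, 7, 5, 4).

5 SE-corners of the 28-cell Rothe diagram give Ess(w):

[(5, 8, 3), (7, 11, 6), (8, 7, 3), (10, 5, 3), (11, 4, 3)]


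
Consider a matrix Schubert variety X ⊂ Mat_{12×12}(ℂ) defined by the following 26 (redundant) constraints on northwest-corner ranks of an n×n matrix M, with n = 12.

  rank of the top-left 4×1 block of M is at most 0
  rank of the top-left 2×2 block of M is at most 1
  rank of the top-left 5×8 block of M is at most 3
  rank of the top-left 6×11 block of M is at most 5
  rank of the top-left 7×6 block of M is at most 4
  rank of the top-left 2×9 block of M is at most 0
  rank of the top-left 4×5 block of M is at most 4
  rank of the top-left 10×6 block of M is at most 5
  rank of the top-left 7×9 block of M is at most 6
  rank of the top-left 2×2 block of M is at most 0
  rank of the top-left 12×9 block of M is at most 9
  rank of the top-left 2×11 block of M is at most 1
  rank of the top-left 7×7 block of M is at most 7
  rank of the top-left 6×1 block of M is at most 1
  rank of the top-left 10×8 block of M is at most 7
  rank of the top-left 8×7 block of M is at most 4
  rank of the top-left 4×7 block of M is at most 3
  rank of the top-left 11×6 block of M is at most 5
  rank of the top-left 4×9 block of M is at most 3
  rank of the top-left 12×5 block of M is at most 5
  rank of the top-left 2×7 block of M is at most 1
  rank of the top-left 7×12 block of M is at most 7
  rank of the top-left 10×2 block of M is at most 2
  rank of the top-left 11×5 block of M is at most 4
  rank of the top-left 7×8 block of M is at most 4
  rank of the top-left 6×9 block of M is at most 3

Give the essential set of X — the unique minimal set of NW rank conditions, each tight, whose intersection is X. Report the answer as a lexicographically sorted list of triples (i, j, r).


Computing R[i][j] = min implied NW-rank bound (n=12, 26 conditions):

  0, 0, 0, 0, 0, 0, 0, 0, 0, 1, 1, 1
  0, 0, 0, 0, 0, 0, 0, 0, 0, 1, 1, 2
  0, 1, 1, 1, 1, 1, 1, 1, 1, 2, 2, 3
  0, 1, 2, 2, 2, 2, 2, 2, 2, 3, 3, 4
  1, 2, 3, 3, 3, 3, 3, 3, 3, 4, 4, 5
  1, 2, 3, 3, 3, 3, 3, 3, 3, 4, 5, 6
  1, 2, 3, 4, 4, 4, 4, 4, 4, 5, 6, 7
  1, 2, 3, 4, 4, 4, 4, 5, 5, 6, 7, 8
  1, 2, 3, 4, 4, 5, 5, 6, 6, 7, 8, 9
  1, 2, 3, 4, 4, 5, 6, 7, 7, 8, 9, 10
  1, 2, 3, 4, 4, 5, 6, 7, 8, 9, 10, 11
  1, 2, 3, 4, 5, 6, 7, 8, 9, 10, 11, 12

the unique w with this rank table is (10, 12, 2, 3, 1, 11, 4, 8, 6, 7, 9, 5).

D(w) has 33 cells with 6 SE-corners; essential set:

[(2, 9, 0), (2, 11, 1), (4, 1, 0), (6, 9, 3), (8, 7, 4), (11, 5, 4)]


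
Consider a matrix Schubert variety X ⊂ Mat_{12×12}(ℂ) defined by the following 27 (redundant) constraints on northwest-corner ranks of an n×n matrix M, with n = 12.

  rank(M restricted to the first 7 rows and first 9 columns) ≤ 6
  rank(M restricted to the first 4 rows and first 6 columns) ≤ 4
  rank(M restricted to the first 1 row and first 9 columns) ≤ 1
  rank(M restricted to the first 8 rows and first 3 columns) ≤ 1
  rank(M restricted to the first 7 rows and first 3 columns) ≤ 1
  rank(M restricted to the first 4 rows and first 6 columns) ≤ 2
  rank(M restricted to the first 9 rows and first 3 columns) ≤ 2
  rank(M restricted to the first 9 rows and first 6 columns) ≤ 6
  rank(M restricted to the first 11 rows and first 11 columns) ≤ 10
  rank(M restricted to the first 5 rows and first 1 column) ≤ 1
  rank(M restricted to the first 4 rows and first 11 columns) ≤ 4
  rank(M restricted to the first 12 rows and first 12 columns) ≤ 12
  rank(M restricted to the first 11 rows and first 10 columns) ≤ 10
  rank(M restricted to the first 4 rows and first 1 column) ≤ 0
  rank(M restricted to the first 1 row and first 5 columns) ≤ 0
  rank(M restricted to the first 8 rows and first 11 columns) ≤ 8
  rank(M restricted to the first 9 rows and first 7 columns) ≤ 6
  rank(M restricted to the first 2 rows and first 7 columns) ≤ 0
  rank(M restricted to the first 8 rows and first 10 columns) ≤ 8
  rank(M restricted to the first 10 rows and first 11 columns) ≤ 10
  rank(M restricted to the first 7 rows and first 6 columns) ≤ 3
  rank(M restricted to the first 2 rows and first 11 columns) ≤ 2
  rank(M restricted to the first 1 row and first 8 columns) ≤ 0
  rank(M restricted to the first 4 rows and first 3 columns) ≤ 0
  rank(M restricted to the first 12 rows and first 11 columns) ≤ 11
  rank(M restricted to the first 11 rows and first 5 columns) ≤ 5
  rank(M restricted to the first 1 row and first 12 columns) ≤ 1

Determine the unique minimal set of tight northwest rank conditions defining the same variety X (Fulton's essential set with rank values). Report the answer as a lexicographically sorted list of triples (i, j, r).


Reconstructing r_w from the 27 given conditions:

  R[1]: 0  0  0  0  0  0  0  0  1  1  1  1
  R[2]: 0  0  0  0  0  0  0  1  2  2  2  2
  R[3]: 0  0  0  1  1  1  1  2  3  3  3  3
  R[4]: 0  0  0  1  2  2  2  3  4  4  4  4
  R[5]: 1  1  1  2  3  3  3  4  5  5  5  5
  R[6]: 1  1  1  2  3  3  4  5  6  6  6  6
  R[7]: 1  1  1  2  3  3  4  5  6  7  7  7
  R[8]: 1  1  1  2  3  4  5  6  7  8  8  8
  R[9]: 1  2  2  3  4  5  6  7  8  9  9  9
  R[10]: 1  2  3  4  5  6  7  8  9  10  10  10
  R[11]: 1  2  3  4  5  6  7  8  9  10  10  11
  R[12]: 1  2  3  4  5  6  7  8  9  10  11  12

hence w(1..12) = (9, 8, 4, 5, 1, 7, 10, 6, 2, 3, 12, 11).

|D(w)|=30, |Ess(w)|=6:

[(1, 8, 0), (2, 7, 0), (4, 3, 0), (7, 6, 3), (8, 3, 1), (11, 11, 10)]


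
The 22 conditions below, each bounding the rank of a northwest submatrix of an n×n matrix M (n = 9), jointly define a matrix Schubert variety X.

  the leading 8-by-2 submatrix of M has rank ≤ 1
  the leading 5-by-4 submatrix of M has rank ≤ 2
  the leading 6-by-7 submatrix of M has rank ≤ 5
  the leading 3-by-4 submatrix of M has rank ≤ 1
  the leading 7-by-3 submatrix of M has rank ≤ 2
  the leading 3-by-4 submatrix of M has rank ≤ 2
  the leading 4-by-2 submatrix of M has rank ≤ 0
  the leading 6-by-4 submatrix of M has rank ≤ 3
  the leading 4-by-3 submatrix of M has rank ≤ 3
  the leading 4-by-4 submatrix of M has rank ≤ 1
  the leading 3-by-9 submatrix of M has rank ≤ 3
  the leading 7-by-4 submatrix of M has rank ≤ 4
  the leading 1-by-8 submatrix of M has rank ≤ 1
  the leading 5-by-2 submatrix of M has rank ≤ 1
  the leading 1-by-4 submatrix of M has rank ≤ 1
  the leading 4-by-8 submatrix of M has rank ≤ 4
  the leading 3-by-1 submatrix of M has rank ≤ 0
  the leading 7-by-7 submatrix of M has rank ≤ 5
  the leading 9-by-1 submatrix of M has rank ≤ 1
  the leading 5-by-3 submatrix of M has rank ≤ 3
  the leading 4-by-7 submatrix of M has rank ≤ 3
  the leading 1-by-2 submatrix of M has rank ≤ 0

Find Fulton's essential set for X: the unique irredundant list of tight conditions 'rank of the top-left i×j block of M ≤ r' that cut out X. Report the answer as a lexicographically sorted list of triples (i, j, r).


Rank table r_w(9×9) implied by the 22 constraints:

  R[1]: 0 | 0 | 1 | 1 | 1 | 1 | 1 | 1 | 1
  R[2]: 0 | 0 | 1 | 1 | 2 | 2 | 2 | 2 | 2
  R[3]: 0 | 0 | 1 | 1 | 2 | 3 | 3 | 3 | 3
  R[4]: 0 | 0 | 1 | 1 | 2 | 3 | 3 | 4 | 4
  R[5]: 1 | 1 | 2 | 2 | 3 | 4 | 4 | 5 | 5
  R[6]: 1 | 1 | 2 | 3 | 4 | 5 | 5 | 6 | 6
  R[7]: 1 | 1 | 2 | 3 | 4 | 5 | 5 | 6 | 7
  R[8]: 1 | 1 | 2 | 3 | 4 | 5 | 6 | 7 | 8
  R[9]: 1 | 2 | 3 | 4 | 5 | 6 | 7 | 8 | 9

giving w = (3, 5, 6, 8, 1, 4, 9, 7, 2) via Δ²R.

D(w) has 16 cells with 5 SE-corners; essential set:

[(4, 2, 0), (4, 4, 1), (4, 7, 3), (7, 7, 5), (8, 2, 1)]


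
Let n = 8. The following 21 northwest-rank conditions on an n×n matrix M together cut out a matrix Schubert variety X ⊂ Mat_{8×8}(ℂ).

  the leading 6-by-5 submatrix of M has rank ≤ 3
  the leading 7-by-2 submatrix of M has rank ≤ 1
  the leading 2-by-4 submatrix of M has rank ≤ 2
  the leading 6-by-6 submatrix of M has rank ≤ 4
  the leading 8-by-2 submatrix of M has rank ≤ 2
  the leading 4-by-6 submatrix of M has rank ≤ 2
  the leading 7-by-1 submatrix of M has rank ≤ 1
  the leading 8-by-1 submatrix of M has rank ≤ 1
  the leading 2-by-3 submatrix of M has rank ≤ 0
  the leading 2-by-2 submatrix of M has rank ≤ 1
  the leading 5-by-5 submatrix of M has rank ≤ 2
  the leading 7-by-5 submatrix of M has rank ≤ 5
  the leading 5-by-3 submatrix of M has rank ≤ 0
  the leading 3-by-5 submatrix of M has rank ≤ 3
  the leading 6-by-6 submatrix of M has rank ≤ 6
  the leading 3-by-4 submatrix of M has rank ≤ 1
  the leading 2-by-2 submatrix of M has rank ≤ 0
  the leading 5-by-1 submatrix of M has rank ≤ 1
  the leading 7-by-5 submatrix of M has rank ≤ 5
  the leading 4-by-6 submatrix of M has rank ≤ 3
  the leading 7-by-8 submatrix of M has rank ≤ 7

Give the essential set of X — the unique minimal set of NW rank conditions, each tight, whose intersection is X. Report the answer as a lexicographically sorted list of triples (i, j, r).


Recovering R(i,j) via the rank-extension bound from the 21 conditions:

  R[1]: 0, 0, 0, 1, 1, 1, 1, 1
  R[2]: 0, 0, 0, 1, 2, 2, 2, 2
  R[3]: 0, 0, 0, 1, 2, 2, 3, 3
  R[4]: 0, 0, 0, 1, 2, 2, 3, 4
  R[5]: 0, 0, 0, 1, 2, 3, 4, 5
  R[6]: 1, 1, 1, 2, 3, 4, 5, 6
  R[7]: 1, 1, 2, 3, 4, 5, 6, 7
  R[8]: 1, 2, 3, 4, 5, 6, 7, 8

reading off 1-entries of Δ²R: w = (4, 5, 7, 8, 6, 1, 3, 2).

Rothe diagram D(w) (18 cells), 3 SE-corners (essential conditions):

[(4, 6, 2), (5, 3, 0), (7, 2, 1)]


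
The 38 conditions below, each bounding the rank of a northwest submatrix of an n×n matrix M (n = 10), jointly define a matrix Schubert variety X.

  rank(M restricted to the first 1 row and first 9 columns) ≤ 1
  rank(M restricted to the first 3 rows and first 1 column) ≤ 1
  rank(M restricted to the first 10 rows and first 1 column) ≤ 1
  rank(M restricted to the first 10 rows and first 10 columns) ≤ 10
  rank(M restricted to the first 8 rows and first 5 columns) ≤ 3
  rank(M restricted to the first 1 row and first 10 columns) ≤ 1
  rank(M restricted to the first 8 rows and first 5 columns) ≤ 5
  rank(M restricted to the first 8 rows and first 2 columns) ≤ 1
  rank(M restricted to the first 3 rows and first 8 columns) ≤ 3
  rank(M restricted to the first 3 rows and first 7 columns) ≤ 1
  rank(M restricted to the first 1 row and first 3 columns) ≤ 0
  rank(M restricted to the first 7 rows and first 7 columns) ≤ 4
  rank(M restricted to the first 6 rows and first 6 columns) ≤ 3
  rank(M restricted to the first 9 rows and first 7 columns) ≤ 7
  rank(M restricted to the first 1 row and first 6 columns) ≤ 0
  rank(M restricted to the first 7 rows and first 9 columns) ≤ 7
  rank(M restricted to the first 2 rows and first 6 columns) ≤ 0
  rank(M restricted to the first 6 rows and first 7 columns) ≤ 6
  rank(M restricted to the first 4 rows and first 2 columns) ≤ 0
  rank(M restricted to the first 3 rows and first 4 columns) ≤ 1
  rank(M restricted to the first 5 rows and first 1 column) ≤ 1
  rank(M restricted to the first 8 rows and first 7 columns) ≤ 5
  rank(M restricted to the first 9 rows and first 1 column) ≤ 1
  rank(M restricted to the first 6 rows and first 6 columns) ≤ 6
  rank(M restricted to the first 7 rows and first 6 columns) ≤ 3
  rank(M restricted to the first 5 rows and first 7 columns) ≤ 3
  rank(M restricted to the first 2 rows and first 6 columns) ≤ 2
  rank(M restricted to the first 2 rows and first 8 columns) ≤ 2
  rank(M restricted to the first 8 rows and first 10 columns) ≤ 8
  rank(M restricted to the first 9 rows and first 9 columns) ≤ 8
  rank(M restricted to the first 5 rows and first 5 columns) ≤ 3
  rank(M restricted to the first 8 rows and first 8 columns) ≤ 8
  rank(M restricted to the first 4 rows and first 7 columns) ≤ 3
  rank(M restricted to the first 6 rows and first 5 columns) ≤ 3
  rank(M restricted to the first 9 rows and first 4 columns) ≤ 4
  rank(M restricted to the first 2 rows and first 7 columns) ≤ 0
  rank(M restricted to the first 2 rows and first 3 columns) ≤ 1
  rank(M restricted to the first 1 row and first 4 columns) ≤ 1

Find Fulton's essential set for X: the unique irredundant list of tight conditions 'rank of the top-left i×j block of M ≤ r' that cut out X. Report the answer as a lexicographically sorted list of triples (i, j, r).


Recovering R(i,j) via the rank-extension bound from the 38 conditions:

  R[1]: 0  0  0  0  0  0  0  1  1  1
  R[2]: 0  0  0  0  0  0  0  1  2  2
  R[3]: 0  0  1  1  1  1  1  2  3  3
  R[4]: 0  0  1  2  2  2  2  3  4  4
  R[5]: 1  1  2  3  3  3  3  4  5  5
  R[6]: 1  1  2  3  3  3  4  5  6  6
  R[7]: 1  1  2  3  3  3  4  5  6  7
  R[8]: 1  1  2  3  3  4  5  6  7  8
  R[9]: 1  2  3  4  4  5  6  7  8  9
  R[10]: 1  2  3  4  5  6  7  8  9  10

hence w(1..10) = (8, 9, 3, 4, 1, 7, 10, 6, 2, 5).

ℓ(w)=26; the 5 essential cells (i,j,r):

[(2, 7, 0), (4, 2, 0), (7, 6, 3), (8, 2, 1), (8, 5, 3)]


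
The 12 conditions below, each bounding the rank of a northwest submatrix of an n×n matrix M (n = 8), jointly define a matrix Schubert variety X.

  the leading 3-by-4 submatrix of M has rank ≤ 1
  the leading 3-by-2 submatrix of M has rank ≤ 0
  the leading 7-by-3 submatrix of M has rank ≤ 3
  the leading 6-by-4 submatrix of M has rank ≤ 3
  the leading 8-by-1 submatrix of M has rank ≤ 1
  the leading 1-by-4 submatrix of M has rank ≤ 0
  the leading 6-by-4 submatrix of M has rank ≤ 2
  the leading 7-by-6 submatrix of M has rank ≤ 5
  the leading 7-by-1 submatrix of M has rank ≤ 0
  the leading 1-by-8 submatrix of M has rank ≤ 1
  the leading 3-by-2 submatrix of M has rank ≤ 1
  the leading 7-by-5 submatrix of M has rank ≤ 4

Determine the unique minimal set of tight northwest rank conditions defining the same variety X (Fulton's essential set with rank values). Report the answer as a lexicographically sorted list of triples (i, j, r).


Rank table r_w(8×8) implied by the 12 constraints:

  0  0  0  0  1  1  1  1
  0  0  1  1  2  2  2  2
  0  0  1  1  2  3  3  3
  0  1  2  2  3  4  4  4
  0  1  2  2  3  4  5  5
  0  1  2  2  3  4  5  6
  0  1  2  3  4  5  6  7
  1  2  3  4  5  6  7  8

hence w(1..8) = (5, 3, 6, 2, 7, 8, 4, 1).

D(w) has 15 cells with 5 SE-corners; essential set:

[(1, 4, 0), (3, 2, 0), (3, 4, 1), (6, 4, 2), (7, 1, 0)]


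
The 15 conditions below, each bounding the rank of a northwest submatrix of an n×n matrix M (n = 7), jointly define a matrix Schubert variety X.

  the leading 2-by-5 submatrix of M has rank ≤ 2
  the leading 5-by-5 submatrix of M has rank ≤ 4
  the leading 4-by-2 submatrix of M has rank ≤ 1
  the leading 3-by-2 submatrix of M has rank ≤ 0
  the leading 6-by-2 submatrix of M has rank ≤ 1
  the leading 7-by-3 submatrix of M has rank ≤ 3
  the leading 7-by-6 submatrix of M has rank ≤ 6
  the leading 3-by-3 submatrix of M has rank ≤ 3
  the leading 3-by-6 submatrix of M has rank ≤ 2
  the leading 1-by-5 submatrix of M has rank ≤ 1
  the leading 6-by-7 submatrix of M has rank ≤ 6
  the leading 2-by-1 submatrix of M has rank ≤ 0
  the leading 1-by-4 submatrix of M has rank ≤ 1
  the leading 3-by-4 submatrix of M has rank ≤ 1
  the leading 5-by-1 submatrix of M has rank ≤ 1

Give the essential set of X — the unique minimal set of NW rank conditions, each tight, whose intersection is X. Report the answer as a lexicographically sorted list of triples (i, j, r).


Computing R[i][j] = min implied NW-rank bound (n=7, 15 conditions):

  row 1: 0 0 1 1 1 1 1
  row 2: 0 0 1 1 2 2 2
  row 3: 0 0 1 1 2 2 3
  row 4: 1 1 2 2 3 3 4
  row 5: 1 1 2 3 4 4 5
  row 6: 1 1 2 3 4 5 6
  row 7: 1 2 3 4 5 6 7

so w = (3, 5, 7, 1, 4, 6, 2).

Rothe diagram D(w) (11 cells), 4 SE-corners (essential conditions):

[(3, 2, 0), (3, 4, 1), (3, 6, 2), (6, 2, 1)]


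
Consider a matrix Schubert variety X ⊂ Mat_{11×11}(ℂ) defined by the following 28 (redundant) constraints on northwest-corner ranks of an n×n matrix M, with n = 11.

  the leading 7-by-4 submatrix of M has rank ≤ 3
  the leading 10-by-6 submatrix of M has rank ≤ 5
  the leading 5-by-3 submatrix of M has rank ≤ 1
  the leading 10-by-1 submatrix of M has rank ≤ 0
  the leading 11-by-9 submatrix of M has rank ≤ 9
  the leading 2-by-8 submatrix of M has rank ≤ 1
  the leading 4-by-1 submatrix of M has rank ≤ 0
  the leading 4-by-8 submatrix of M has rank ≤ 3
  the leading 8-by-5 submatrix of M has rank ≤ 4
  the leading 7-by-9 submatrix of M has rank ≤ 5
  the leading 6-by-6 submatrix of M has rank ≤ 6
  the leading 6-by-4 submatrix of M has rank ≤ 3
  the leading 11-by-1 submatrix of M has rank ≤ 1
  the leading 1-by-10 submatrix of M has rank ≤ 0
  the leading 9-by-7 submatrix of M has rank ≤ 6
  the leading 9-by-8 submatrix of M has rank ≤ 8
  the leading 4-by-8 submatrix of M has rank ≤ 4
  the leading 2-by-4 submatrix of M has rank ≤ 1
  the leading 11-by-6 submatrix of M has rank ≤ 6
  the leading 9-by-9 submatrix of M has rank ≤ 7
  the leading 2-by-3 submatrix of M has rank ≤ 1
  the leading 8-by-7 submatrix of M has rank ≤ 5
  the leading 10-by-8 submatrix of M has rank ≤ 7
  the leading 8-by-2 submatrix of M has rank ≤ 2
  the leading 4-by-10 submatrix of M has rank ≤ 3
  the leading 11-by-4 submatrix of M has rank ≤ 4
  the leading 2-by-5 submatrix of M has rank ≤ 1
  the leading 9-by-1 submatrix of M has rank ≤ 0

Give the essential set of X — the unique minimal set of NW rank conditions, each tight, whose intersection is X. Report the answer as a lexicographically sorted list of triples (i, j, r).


Recovering R(i,j) via the rank-extension bound from the 28 conditions:

  0, 0, 0, 0, 0, 0, 0, 0, 0, 0, 1
  0, 1, 1, 1, 1, 1, 1, 1, 1, 1, 2
  0, 1, 1, 2, 2, 2, 2, 2, 2, 2, 3
  0, 1, 1, 2, 3, 3, 3, 3, 3, 3, 4
  0, 1, 1, 2, 3, 4, 4, 4, 4, 4, 5
  0, 1, 2, 3, 4, 5, 5, 5, 5, 5, 6
  0, 1, 2, 3, 4, 5, 5, 5, 5, 6, 7
  0, 1, 2, 3, 4, 5, 5, 6, 6, 7, 8
  0, 1, 2, 3, 4, 5, 6, 7, 7, 8, 9
  0, 1, 2, 3, 4, 5, 6, 7, 8, 9, 10
  1, 2, 3, 4, 5, 6, 7, 8, 9, 10, 11

the unique w with this rank table is (11, 2, 4, 5, 6, 3, 10, 8, 7, 9, 1).

Fulton essential set (5 of the 26 Rothe cells):

[(1, 10, 0), (5, 3, 1), (7, 9, 5), (8, 7, 5), (10, 1, 0)]


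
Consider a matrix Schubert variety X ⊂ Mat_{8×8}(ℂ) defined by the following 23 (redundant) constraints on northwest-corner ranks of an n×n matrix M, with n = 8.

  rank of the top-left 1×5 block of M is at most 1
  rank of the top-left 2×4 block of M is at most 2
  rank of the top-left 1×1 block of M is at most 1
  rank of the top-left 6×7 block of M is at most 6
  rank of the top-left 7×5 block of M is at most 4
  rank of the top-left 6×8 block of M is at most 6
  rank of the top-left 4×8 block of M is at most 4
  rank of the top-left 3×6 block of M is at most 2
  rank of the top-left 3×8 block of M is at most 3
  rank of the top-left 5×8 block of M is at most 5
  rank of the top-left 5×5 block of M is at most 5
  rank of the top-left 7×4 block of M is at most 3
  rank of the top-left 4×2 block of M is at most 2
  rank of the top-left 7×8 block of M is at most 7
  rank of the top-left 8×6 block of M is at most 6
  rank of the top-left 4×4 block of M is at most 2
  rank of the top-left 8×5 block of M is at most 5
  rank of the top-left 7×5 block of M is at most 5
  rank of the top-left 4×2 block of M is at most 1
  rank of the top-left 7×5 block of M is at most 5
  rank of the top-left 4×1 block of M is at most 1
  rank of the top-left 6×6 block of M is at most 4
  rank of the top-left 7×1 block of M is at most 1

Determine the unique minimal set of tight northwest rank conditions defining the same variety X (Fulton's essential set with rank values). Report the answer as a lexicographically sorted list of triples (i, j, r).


The tightest implied rank at each (i,j), from the 23 conditions:

  R[1]: 1, 1, 1, 1, 1, 1, 1, 1
  R[2]: 1, 1, 2, 2, 2, 2, 2, 2
  R[3]: 1, 1, 2, 2, 2, 2, 3, 3
  R[4]: 1, 1, 2, 2, 3, 3, 4, 4
  R[5]: 1, 2, 3, 3, 4, 4, 5, 5
  R[6]: 1, 2, 3, 3, 4, 4, 5, 6
  R[7]: 1, 2, 3, 3, 4, 5, 6, 7
  R[8]: 1, 2, 3, 4, 5, 6, 7, 8

reading off 1-entries of Δ²R: w = (1, 3, 7, 5, 2, 8, 6, 4).

ℓ(w)=10; the 5 essential cells (i,j,r):

[(3, 6, 2), (4, 2, 1), (4, 4, 2), (6, 6, 4), (7, 4, 3)]


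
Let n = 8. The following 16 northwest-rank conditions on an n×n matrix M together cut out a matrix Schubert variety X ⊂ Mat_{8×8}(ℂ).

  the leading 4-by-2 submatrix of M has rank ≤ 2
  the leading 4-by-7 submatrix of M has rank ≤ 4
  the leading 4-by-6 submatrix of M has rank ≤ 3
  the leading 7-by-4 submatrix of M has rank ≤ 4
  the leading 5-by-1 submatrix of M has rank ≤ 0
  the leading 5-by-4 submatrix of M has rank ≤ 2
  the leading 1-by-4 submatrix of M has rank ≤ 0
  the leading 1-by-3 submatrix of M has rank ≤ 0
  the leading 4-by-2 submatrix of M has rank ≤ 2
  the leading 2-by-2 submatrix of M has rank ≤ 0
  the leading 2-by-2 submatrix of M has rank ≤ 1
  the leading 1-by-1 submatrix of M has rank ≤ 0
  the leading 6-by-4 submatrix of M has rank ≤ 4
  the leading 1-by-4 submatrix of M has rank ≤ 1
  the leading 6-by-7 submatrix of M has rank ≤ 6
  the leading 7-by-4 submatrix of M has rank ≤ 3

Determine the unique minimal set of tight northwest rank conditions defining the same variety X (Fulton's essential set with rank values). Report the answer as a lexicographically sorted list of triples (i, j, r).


Reconstructing r_w from the 16 given conditions:

  i=1: 0  0  0  0  1  1  1  1
  i=2: 0  0  1  1  2  2  2  2
  i=3: 0  1  2  2  3  3  3  3
  i=4: 0  1  2  2  3  3  4  4
  i=5: 0  1  2  2  3  4  5  5
  i=6: 1  2  3  3  4  5  6  6
  i=7: 1  2  3  3  4  5  6  7
  i=8: 1  2  3  4  5  6  7  8

reading off 1-entries of Δ²R: w = (5, 3, 2, 7, 6, 1, 8, 4).

6 SE-corners of the 13-cell Rothe diagram give Ess(w):

[(1, 4, 0), (2, 2, 0), (4, 6, 3), (5, 1, 0), (5, 4, 2), (7, 4, 3)]


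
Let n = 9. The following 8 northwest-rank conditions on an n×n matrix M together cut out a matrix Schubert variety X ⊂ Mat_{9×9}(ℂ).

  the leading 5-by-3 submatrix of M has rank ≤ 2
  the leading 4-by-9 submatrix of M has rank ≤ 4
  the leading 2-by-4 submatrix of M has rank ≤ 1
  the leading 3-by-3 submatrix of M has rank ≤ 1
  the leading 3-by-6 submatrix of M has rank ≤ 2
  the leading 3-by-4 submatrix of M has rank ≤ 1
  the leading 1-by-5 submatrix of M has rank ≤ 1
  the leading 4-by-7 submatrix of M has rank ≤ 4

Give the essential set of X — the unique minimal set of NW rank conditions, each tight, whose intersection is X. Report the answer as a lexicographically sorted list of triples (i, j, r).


Computing R[i][j] = min implied NW-rank bound (n=9, 8 conditions):

  row 1: 1  1  1  1  1  1  1  1  1
  row 2: 1  1  1  1  2  2  2  2  2
  row 3: 1  1  1  1  2  2  3  3  3
  row 4: 1  2  2  2  3  3  4  4  4
  row 5: 1  2  2  3  4  4  5  5  5
  row 6: 1  2  3  4  5  5  6  6  6
  row 7: 1  2  3  4  5  6  7  7  7
  row 8: 1  2  3  4  5  6  7  8  8
  row 9: 1  2  3  4  5  6  7  8  9

reading off 1-entries of Δ²R: w = (1, 5, 7, 2, 4, 3, 6, 8, 9).

ℓ(w)=8; the 3 essential cells (i,j,r):

[(3, 4, 1), (3, 6, 2), (5, 3, 2)]


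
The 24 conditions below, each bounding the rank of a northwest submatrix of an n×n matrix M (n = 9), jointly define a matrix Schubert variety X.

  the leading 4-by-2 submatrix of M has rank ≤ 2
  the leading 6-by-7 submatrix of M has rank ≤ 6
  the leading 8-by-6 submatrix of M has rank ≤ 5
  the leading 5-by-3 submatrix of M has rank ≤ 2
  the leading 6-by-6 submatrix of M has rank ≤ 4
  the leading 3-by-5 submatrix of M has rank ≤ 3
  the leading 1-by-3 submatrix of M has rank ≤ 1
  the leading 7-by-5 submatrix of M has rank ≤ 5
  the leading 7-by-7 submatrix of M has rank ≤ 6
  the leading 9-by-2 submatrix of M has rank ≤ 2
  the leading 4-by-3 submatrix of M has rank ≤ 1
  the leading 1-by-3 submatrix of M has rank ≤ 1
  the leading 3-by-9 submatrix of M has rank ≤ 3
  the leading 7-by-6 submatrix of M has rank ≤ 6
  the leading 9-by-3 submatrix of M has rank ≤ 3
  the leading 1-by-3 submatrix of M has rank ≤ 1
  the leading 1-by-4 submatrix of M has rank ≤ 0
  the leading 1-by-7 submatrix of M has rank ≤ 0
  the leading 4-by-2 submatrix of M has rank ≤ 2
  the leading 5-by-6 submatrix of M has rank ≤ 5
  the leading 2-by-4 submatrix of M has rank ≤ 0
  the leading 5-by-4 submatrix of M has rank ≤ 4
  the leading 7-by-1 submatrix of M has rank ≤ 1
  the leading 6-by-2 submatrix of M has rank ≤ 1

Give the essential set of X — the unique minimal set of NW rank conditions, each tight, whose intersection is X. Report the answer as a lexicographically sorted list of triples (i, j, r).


Recovering R(i,j) via the rank-extension bound from the 24 conditions:

  i=1: 0  0  0  0  0  0  0  1  1
  i=2: 0  0  0  0  1  1  1  2  2
  i=3: 1  1  1  1  2  2  2  3  3
  i=4: 1  1  1  2  3  3  3  4  4
  i=5: 1  1  2  3  4  4  4  5  5
  i=6: 1  1  2  3  4  4  5  6  6
  i=7: 1  2  3  4  5  5  6  7  7
  i=8: 1  2  3  4  5  5  6  7  8
  i=9: 1  2  3  4  5  6  7  8  9

giving w = (8, 5, 1, 4, 3, 7, 2, 9, 6) via Δ²R.

Rothe diagram D(w) (17 cells), 6 SE-corners (essential conditions):

[(1, 7, 0), (2, 4, 0), (4, 3, 1), (6, 2, 1), (6, 6, 4), (8, 6, 5)]


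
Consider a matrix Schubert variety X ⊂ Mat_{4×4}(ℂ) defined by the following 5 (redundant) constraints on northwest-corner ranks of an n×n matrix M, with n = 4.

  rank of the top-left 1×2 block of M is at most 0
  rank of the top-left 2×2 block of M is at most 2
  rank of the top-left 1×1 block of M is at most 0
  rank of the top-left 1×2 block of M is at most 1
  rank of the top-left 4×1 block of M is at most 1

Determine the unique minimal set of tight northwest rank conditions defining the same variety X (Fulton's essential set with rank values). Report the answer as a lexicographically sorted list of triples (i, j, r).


Recovering R(i,j) via the rank-extension bound from the 5 conditions:

  0, 0, 1, 1
  1, 1, 2, 2
  1, 2, 3, 3
  1, 2, 3, 4

hence w(1..4) = (3, 1, 2, 4).

D(w) has 2 cells with 1 SE-corner; essential set:

[(1, 2, 0)]


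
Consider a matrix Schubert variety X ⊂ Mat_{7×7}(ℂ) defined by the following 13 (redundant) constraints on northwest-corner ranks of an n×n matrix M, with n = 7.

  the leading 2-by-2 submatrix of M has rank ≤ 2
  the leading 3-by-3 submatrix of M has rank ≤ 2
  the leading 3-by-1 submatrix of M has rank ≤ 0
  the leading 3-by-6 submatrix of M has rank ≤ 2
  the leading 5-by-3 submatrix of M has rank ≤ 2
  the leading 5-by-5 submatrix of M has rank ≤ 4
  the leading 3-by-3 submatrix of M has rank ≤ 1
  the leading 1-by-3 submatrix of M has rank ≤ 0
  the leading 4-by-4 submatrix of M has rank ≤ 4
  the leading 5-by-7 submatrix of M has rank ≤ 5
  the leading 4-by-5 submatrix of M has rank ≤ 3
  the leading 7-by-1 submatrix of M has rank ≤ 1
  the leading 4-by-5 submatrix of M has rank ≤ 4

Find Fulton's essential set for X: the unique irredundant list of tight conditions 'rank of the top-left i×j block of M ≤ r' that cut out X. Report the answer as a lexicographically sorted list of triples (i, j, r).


Recovering R(i,j) via the rank-extension bound from the 13 conditions:

  row 1: 0  0  0  1  1  1  1
  row 2: 0  1  1  2  2  2  2
  row 3: 0  1  1  2  2  2  3
  row 4: 1  2  2  3  3  3  4
  row 5: 1  2  2  3  4  4  5
  row 6: 1  2  3  4  5  5  6
  row 7: 1  2  3  4  5  6  7

second differences of R give the permutation w = (4, 2, 7, 1, 5, 3, 6).

|D(w)|=9, |Ess(w)|=5:

[(1, 3, 0), (3, 1, 0), (3, 3, 1), (3, 6, 2), (5, 3, 2)]


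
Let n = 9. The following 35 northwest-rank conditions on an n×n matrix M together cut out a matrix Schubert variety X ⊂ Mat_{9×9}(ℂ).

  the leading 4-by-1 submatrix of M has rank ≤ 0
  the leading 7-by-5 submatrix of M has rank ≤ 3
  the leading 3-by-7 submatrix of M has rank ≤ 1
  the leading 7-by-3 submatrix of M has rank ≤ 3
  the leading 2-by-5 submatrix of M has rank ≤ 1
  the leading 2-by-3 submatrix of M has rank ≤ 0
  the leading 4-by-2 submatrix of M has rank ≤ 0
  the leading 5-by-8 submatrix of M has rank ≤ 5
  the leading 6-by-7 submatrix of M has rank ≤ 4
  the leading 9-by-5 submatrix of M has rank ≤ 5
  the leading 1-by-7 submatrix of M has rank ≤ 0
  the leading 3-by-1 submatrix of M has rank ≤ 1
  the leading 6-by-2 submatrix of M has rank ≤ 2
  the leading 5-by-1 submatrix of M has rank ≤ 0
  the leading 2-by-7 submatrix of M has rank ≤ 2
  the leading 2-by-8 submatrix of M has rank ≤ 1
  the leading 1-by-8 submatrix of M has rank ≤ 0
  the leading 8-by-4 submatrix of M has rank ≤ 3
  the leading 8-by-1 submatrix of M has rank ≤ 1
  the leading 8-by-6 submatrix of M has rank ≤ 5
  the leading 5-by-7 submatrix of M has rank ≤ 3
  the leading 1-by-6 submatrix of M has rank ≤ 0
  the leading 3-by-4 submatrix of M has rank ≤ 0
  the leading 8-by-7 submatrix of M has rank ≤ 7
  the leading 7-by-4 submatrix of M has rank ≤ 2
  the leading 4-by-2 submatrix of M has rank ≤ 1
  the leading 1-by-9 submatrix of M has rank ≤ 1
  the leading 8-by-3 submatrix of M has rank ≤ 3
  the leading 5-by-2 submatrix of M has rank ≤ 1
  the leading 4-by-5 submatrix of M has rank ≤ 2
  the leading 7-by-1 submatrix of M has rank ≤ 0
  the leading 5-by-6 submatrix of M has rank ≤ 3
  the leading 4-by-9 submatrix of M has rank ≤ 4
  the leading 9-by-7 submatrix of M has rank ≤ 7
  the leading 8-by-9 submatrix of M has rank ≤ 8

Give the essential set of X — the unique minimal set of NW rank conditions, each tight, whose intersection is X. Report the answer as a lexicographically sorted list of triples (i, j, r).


The tightest implied rank at each (i,j), from the 35 conditions:

  i=1: 0 0 0 0 0 0 0 0 1
  i=2: 0 0 0 0 1 1 1 1 2
  i=3: 0 0 0 0 1 1 1 2 3
  i=4: 0 0 1 1 2 2 2 3 4
  i=5: 0 1 2 2 3 3 3 4 5
  i=6: 0 1 2 2 3 4 4 5 6
  i=7: 0 1 2 2 3 4 5 6 7
  i=8: 1 2 3 3 4 5 6 7 8
  i=9: 1 2 3 4 5 6 7 8 9

reading off 1-entries of Δ²R: w = (9, 5, 8, 3, 2, 6, 7, 1, 4).

6 SE-corners of the 25-cell Rothe diagram give Ess(w):

[(1, 8, 0), (3, 4, 0), (3, 7, 1), (4, 2, 0), (7, 1, 0), (7, 4, 2)]


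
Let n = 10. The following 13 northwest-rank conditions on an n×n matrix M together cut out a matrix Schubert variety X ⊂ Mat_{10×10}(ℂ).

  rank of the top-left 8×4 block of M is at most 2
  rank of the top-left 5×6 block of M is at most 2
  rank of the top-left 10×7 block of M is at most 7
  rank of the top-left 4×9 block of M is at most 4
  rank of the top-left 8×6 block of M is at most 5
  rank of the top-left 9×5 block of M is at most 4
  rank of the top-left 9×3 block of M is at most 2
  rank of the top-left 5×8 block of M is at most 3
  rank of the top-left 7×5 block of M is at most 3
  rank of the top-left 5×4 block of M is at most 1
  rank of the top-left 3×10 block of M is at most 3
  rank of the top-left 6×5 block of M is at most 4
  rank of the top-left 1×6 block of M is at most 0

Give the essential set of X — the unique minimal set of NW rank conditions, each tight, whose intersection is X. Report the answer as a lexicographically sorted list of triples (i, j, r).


Recovering R(i,j) via the rank-extension bound from the 13 conditions:

  row 1: 0 | 0 | 0 | 0 | 0 | 0 | 1 | 1 | 1 | 1
  row 2: 1 | 1 | 1 | 1 | 1 | 1 | 2 | 2 | 2 | 2
  row 3: 1 | 1 | 1 | 1 | 2 | 2 | 3 | 3 | 3 | 3
  row 4: 1 | 1 | 1 | 1 | 2 | 2 | 3 | 3 | 4 | 4
  row 5: 1 | 1 | 1 | 1 | 2 | 2 | 3 | 3 | 4 | 5
  row 6: 1 | 2 | 2 | 2 | 3 | 3 | 4 | 4 | 5 | 6
  row 7: 1 | 2 | 2 | 2 | 3 | 4 | 5 | 5 | 6 | 7
  row 8: 1 | 2 | 2 | 2 | 3 | 4 | 5 | 6 | 7 | 8
  row 9: 1 | 2 | 2 | 3 | 4 | 5 | 6 | 7 | 8 | 9
  row 10: 1 | 2 | 3 | 4 | 5 | 6 | 7 | 8 | 9 | 10

reading off 1-entries of Δ²R: w = (7, 1, 5, 9, 10, 2, 6, 8, 4, 3).

D(w) has 24 cells with 6 SE-corners; essential set:

[(1, 6, 0), (5, 4, 1), (5, 6, 2), (5, 8, 3), (8, 4, 2), (9, 3, 2)]


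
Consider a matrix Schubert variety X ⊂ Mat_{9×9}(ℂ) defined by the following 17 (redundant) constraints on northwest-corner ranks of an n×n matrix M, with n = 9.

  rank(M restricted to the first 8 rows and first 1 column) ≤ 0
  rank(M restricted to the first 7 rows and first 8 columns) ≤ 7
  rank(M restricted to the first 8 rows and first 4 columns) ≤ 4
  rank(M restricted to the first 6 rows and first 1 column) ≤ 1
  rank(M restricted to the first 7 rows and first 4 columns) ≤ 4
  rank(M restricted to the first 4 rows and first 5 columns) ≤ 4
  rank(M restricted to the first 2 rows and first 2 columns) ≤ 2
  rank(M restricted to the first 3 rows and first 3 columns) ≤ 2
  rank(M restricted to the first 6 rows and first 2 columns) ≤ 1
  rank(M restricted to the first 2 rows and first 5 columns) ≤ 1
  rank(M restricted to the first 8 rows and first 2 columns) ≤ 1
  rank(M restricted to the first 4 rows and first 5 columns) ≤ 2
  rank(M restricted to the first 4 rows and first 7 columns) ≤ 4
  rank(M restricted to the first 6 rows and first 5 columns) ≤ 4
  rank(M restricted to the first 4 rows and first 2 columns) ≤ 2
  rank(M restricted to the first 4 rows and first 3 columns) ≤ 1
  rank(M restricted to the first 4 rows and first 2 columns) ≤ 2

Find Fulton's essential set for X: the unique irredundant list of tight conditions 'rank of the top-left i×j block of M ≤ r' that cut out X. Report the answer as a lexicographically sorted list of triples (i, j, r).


Recovering R(i,j) via the rank-extension bound from the 17 conditions:

  0, 1, 1, 1, 1, 1, 1, 1, 1
  0, 1, 1, 1, 1, 2, 2, 2, 2
  0, 1, 1, 2, 2, 3, 3, 3, 3
  0, 1, 1, 2, 2, 3, 4, 4, 4
  0, 1, 2, 3, 3, 4, 5, 5, 5
  0, 1, 2, 3, 4, 5, 6, 6, 6
  0, 1, 2, 3, 4, 5, 6, 7, 7
  0, 1, 2, 3, 4, 5, 6, 7, 8
  1, 2, 3, 4, 5, 6, 7, 8, 9

hence w(1..9) = (2, 6, 4, 7, 3, 5, 8, 9, 1).

ℓ(w)=14; the 4 essential cells (i,j,r):

[(2, 5, 1), (4, 3, 1), (4, 5, 2), (8, 1, 0)]


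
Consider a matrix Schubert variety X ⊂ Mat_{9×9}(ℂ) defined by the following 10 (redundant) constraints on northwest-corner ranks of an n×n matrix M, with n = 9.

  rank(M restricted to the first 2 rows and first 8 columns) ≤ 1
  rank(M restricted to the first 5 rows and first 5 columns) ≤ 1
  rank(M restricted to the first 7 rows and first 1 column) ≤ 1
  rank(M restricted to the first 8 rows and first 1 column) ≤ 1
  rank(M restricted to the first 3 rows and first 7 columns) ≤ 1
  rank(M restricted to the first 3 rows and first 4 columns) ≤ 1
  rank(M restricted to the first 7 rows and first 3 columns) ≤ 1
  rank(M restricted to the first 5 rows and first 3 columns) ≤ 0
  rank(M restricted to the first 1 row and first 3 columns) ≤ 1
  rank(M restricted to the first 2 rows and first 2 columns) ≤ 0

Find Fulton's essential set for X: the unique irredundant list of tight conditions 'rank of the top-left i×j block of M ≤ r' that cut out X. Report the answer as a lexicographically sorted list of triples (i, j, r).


Computing R[i][j] = min implied NW-rank bound (n=9, 10 conditions):

  i=1: 0  0  0  1  1  1  1  1  1
  i=2: 0  0  0  1  1  1  1  1  2
  i=3: 0  0  0  1  1  1  1  2  3
  i=4: 0  0  0  1  1  2  2  3  4
  i=5: 0  0  0  1  1  2  3  4  5
  i=6: 1  1  1  2  2  3  4  5  6
  i=7: 1  1  1  2  3  4  5  6  7
  i=8: 1  2  2  3  4  5  6  7  8
  i=9: 1  2  3  4  5  6  7  8  9

giving w = (4, 9, 8, 6, 7, 1, 5, 2, 3) via Δ²R.

|D(w)|=26, |Ess(w)|=5:

[(2, 8, 1), (3, 7, 1), (5, 3, 0), (5, 5, 1), (7, 3, 1)]
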